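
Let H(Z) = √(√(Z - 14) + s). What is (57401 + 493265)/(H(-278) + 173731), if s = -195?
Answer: 550666/(173731 + √(-195 + 2*I*√73)) ≈ 3.1696 - 0.00025501*I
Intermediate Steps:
H(Z) = √(-195 + √(-14 + Z)) (H(Z) = √(√(Z - 14) - 195) = √(√(-14 + Z) - 195) = √(-195 + √(-14 + Z)))
(57401 + 493265)/(H(-278) + 173731) = (57401 + 493265)/(√(-195 + √(-14 - 278)) + 173731) = 550666/(√(-195 + √(-292)) + 173731) = 550666/(√(-195 + 2*I*√73) + 173731) = 550666/(173731 + √(-195 + 2*I*√73))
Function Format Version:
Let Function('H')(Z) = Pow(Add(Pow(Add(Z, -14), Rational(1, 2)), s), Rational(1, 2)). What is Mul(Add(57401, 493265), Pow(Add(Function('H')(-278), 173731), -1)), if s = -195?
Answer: Mul(550666, Pow(Add(173731, Pow(Add(-195, Mul(2, I, Pow(73, Rational(1, 2)))), Rational(1, 2))), -1)) ≈ Add(3.1696, Mul(-0.00025501, I))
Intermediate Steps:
Function('H')(Z) = Pow(Add(-195, Pow(Add(-14, Z), Rational(1, 2))), Rational(1, 2)) (Function('H')(Z) = Pow(Add(Pow(Add(Z, -14), Rational(1, 2)), -195), Rational(1, 2)) = Pow(Add(Pow(Add(-14, Z), Rational(1, 2)), -195), Rational(1, 2)) = Pow(Add(-195, Pow(Add(-14, Z), Rational(1, 2))), Rational(1, 2)))
Mul(Add(57401, 493265), Pow(Add(Function('H')(-278), 173731), -1)) = Mul(Add(57401, 493265), Pow(Add(Pow(Add(-195, Pow(Add(-14, -278), Rational(1, 2))), Rational(1, 2)), 173731), -1)) = Mul(550666, Pow(Add(Pow(Add(-195, Pow(-292, Rational(1, 2))), Rational(1, 2)), 173731), -1)) = Mul(550666, Pow(Add(Pow(Add(-195, Mul(2, I, Pow(73, Rational(1, 2)))), Rational(1, 2)), 173731), -1)) = Mul(550666, Pow(Add(173731, Pow(Add(-195, Mul(2, I, Pow(73, Rational(1, 2)))), Rational(1, 2))), -1))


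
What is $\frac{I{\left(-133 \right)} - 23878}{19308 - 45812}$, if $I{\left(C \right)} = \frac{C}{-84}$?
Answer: $\frac{286517}{318048} \approx 0.90086$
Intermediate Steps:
$I{\left(C \right)} = - \frac{C}{84}$ ($I{\left(C \right)} = C \left(- \frac{1}{84}\right) = - \frac{C}{84}$)
$\frac{I{\left(-133 \right)} - 23878}{19308 - 45812} = \frac{\left(- \frac{1}{84}\right) \left(-133\right) - 23878}{19308 - 45812} = \frac{\frac{19}{12} - 23878}{-26504} = \left(\frac{19}{12} - 23878\right) \left(- \frac{1}{26504}\right) = \left(- \frac{286517}{12}\right) \left(- \frac{1}{26504}\right) = \frac{286517}{318048}$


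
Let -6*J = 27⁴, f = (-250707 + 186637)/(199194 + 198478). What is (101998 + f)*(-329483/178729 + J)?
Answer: -642131321467714400797/71075518888 ≈ -9.0345e+9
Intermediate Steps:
f = -32035/198836 (f = -64070/397672 = -64070*1/397672 = -32035/198836 ≈ -0.16111)
J = -177147/2 (J = -⅙*27⁴ = -⅙*531441 = -177147/2 ≈ -88574.)
(101998 + f)*(-329483/178729 + J) = (101998 - 32035/198836)*(-329483/178729 - 177147/2) = 20280842293*(-329483*1/178729 - 177147/2)/198836 = 20280842293*(-329483/178729 - 177147/2)/198836 = (20280842293/198836)*(-31661965129/357458) = -642131321467714400797/71075518888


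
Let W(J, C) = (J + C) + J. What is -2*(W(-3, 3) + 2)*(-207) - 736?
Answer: -1150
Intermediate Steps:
W(J, C) = C + 2*J (W(J, C) = (C + J) + J = C + 2*J)
-2*(W(-3, 3) + 2)*(-207) - 736 = -2*((3 + 2*(-3)) + 2)*(-207) - 736 = -2*((3 - 6) + 2)*(-207) - 736 = -2*(-3 + 2)*(-207) - 736 = -2*(-1)*(-207) - 736 = 2*(-207) - 736 = -414 - 736 = -1150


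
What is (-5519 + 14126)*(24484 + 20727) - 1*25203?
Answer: 389105874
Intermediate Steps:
(-5519 + 14126)*(24484 + 20727) - 1*25203 = 8607*45211 - 25203 = 389131077 - 25203 = 389105874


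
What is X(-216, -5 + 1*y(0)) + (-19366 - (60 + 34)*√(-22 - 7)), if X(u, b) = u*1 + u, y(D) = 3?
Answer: -19798 - 94*I*√29 ≈ -19798.0 - 506.21*I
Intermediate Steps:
X(u, b) = 2*u (X(u, b) = u + u = 2*u)
X(-216, -5 + 1*y(0)) + (-19366 - (60 + 34)*√(-22 - 7)) = 2*(-216) + (-19366 - (60 + 34)*√(-22 - 7)) = -432 + (-19366 - 94*√(-29)) = -432 + (-19366 - 94*I*√29) = -19798 - 94*I*√29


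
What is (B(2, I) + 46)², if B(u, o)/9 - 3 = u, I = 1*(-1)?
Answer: 8281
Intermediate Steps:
I = -1
B(u, o) = 27 + 9*u
(B(2, I) + 46)² = ((27 + 9*2) + 46)² = ((27 + 18) + 46)² = (45 + 46)² = 91² = 8281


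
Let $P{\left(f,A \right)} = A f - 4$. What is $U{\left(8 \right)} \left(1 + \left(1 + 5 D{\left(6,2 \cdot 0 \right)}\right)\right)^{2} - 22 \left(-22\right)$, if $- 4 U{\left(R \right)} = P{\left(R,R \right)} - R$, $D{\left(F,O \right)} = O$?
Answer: $432$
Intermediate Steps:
$P{\left(f,A \right)} = -4 + A f$
$U{\left(R \right)} = 1 - \frac{R^{2}}{4} + \frac{R}{4}$ ($U{\left(R \right)} = - \frac{\left(-4 + R R\right) - R}{4} = - \frac{\left(-4 + R^{2}\right) - R}{4} = - \frac{-4 + R^{2} - R}{4} = 1 - \frac{R^{2}}{4} + \frac{R}{4}$)
$U{\left(8 \right)} \left(1 + \left(1 + 5 D{\left(6,2 \cdot 0 \right)}\right)\right)^{2} - 22 \left(-22\right) = \left(1 - \frac{8^{2}}{4} + \frac{1}{4} \cdot 8\right) \left(1 + \left(1 + 5 \cdot 2 \cdot 0\right)\right)^{2} - 22 \left(-22\right) = \left(1 - 16 + 2\right) \left(1 + \left(1 + 5 \cdot 0\right)\right)^{2} - -484 = \left(1 - 16 + 2\right) \left(1 + \left(1 + 0\right)\right)^{2} + 484 = - 13 \left(1 + 1\right)^{2} + 484 = - 13 \cdot 2^{2} + 484 = \left(-13\right) 4 + 484 = -52 + 484 = 432$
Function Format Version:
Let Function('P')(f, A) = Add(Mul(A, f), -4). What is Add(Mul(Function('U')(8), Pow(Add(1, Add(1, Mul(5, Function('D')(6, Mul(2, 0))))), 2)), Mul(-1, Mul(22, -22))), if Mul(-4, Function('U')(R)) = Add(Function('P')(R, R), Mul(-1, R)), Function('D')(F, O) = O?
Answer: 432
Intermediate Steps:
Function('P')(f, A) = Add(-4, Mul(A, f))
Function('U')(R) = Add(1, Mul(Rational(-1, 4), Pow(R, 2)), Mul(Rational(1, 4), R)) (Function('U')(R) = Mul(Rational(-1, 4), Add(Add(-4, Mul(R, R)), Mul(-1, R))) = Mul(Rational(-1, 4), Add(Add(-4, Pow(R, 2)), Mul(-1, R))) = Mul(Rational(-1, 4), Add(-4, Pow(R, 2), Mul(-1, R))) = Add(1, Mul(Rational(-1, 4), Pow(R, 2)), Mul(Rational(1, 4), R)))
Add(Mul(Function('U')(8), Pow(Add(1, Add(1, Mul(5, Function('D')(6, Mul(2, 0))))), 2)), Mul(-1, Mul(22, -22))) = Add(Mul(Add(1, Mul(Rational(-1, 4), Pow(8, 2)), Mul(Rational(1, 4), 8)), Pow(Add(1, Add(1, Mul(5, Mul(2, 0)))), 2)), Mul(-1, Mul(22, -22))) = Add(Mul(Add(1, Mul(Rational(-1, 4), 64), 2), Pow(Add(1, Add(1, Mul(5, 0))), 2)), Mul(-1, -484)) = Add(Mul(Add(1, -16, 2), Pow(Add(1, Add(1, 0)), 2)), 484) = Add(Mul(-13, Pow(Add(1, 1), 2)), 484) = Add(Mul(-13, Pow(2, 2)), 484) = Add(Mul(-13, 4), 484) = Add(-52, 484) = 432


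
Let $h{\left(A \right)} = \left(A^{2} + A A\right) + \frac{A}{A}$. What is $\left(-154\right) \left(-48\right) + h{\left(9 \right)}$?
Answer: $7555$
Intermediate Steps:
$h{\left(A \right)} = 1 + 2 A^{2}$ ($h{\left(A \right)} = \left(A^{2} + A^{2}\right) + 1 = 2 A^{2} + 1 = 1 + 2 A^{2}$)
$\left(-154\right) \left(-48\right) + h{\left(9 \right)} = \left(-154\right) \left(-48\right) + \left(1 + 2 \cdot 9^{2}\right) = 7392 + \left(1 + 2 \cdot 81\right) = 7392 + \left(1 + 162\right) = 7392 + 163 = 7555$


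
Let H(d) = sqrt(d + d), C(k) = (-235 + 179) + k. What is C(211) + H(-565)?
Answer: 155 + I*sqrt(1130) ≈ 155.0 + 33.615*I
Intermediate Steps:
C(k) = -56 + k
H(d) = sqrt(2)*sqrt(d) (H(d) = sqrt(2*d) = sqrt(2)*sqrt(d))
C(211) + H(-565) = (-56 + 211) + sqrt(2)*sqrt(-565) = 155 + sqrt(2)*(I*sqrt(565)) = 155 + I*sqrt(1130)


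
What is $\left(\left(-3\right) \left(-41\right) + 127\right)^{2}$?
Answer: $62500$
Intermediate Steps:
$\left(\left(-3\right) \left(-41\right) + 127\right)^{2} = \left(123 + 127\right)^{2} = 250^{2} = 62500$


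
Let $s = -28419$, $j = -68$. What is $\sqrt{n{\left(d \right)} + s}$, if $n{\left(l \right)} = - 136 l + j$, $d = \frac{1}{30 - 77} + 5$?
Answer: $\frac{i \sqrt{64423511}}{47} \approx 170.77 i$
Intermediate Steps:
$d = \frac{234}{47}$ ($d = \frac{1}{-47} + 5 = - \frac{1}{47} + 5 = \frac{234}{47} \approx 4.9787$)
$n{\left(l \right)} = -68 - 136 l$ ($n{\left(l \right)} = - 136 l - 68 = -68 - 136 l$)
$\sqrt{n{\left(d \right)} + s} = \sqrt{\left(-68 - \frac{31824}{47}\right) - 28419} = \sqrt{- \frac{35020}{47} - 28419} = \sqrt{- \frac{1370713}{47}} = \frac{i \sqrt{64423511}}{47}$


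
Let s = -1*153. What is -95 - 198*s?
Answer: 30199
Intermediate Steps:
s = -153
-95 - 198*s = -95 - 198*(-153) = -95 + 30294 = 30199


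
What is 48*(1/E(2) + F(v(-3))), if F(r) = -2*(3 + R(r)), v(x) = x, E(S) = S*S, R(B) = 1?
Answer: -372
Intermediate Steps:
E(S) = S²
F(r) = -8 (F(r) = -2*(3 + 1) = -2*4 = -8)
48*(1/E(2) + F(v(-3))) = 48*(1/(2²) - 8) = 48*(1/4 - 8) = 48*(¼ - 8) = 48*(-31/4) = -372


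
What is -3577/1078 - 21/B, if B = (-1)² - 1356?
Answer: -98453/29810 ≈ -3.3027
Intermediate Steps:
B = -1355 (B = 1 - 1356 = -1355)
-3577/1078 - 21/B = -3577/1078 - 21/(-1355) = -3577*1/1078 - 21*(-1/1355) = -73/22 + 21/1355 = -98453/29810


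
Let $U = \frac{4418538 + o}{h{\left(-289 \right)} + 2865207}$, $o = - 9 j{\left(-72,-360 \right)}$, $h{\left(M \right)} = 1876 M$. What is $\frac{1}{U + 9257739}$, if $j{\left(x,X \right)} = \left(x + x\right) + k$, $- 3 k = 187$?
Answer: $\frac{2323043}{21506130200172} \approx 1.0802 \cdot 10^{-7}$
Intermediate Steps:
$k = - \frac{187}{3}$ ($k = \left(- \frac{1}{3}\right) 187 = - \frac{187}{3} \approx -62.333$)
$j{\left(x,X \right)} = - \frac{187}{3} + 2 x$ ($j{\left(x,X \right)} = \left(x + x\right) - \frac{187}{3} = 2 x - \frac{187}{3} = - \frac{187}{3} + 2 x$)
$o = 1857$ ($o = - 9 \left(- \frac{187}{3} + 2 \left(-72\right)\right) = - 9 \left(- \frac{187}{3} - 144\right) = \left(-9\right) \left(- \frac{619}{3}\right) = 1857$)
$U = \frac{4420395}{2323043}$ ($U = \frac{4418538 + 1857}{1876 \left(-289\right) + 2865207} = \frac{4420395}{-542164 + 2865207} = \frac{4420395}{2323043} \approx 1.9028$)
$\frac{1}{U + 9257739} = \frac{1}{\frac{4420395}{2323043} + 9257739} = \frac{1}{\frac{21506130200172}{2323043}} = \frac{2323043}{21506130200172}$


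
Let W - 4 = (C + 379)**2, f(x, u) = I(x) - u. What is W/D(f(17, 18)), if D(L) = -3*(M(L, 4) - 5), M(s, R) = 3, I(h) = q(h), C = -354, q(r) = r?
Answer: 629/6 ≈ 104.83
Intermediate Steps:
I(h) = h
f(x, u) = x - u
W = 629 (W = 4 + (-354 + 379)**2 = 4 + 25**2 = 4 + 625 = 629)
D(L) = 6 (D(L) = -3*(3 - 5) = -3*(-2) = 6)
W/D(f(17, 18)) = 629/6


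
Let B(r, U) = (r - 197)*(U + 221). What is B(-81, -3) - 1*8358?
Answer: -68962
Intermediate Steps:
B(r, U) = (-197 + r)*(221 + U)
B(-81, -3) - 1*8358 = (-43537 - 197*(-3) + 221*(-81) - 3*(-81)) - 1*8358 = (-43537 + 591 - 17901 + 243) - 8358 = -60604 - 8358 = -68962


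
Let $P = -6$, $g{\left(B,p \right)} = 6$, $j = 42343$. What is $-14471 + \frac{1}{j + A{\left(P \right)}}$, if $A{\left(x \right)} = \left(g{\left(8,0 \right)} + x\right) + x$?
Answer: $- \frac{612658726}{42337} \approx -14471.0$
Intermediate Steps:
$A{\left(x \right)} = 6 + 2 x$ ($A{\left(x \right)} = \left(6 + x\right) + x = 6 + 2 x$)
$-14471 + \frac{1}{j + A{\left(P \right)}} = -14471 + \frac{1}{42343 + \left(6 + 2 \left(-6\right)\right)} = -14471 + \frac{1}{42343 + \left(6 - 12\right)} = -14471 + \frac{1}{42343 - 6} = -14471 + \frac{1}{42337} = - \frac{612658726}{42337}$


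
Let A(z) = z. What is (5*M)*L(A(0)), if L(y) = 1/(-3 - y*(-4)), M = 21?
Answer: 35/4 ≈ 8.7500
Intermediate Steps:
L(y) = -1/(4*(-3 - y)) (L(y) = -¼/(-3 - y) = -1/(4*(-3 - y)))
(5*M)*L(A(0)) = (5*21)*(1/(4*(3 + 0))) = 105*((¼)/3) = 105*((¼)*(⅓)) = 105*(1/12) = 35/4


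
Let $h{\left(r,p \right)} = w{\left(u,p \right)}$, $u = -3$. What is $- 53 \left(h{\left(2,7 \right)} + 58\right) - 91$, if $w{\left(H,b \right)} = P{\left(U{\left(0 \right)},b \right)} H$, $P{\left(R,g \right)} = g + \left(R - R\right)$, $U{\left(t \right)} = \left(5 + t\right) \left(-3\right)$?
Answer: $-2052$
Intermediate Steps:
$U{\left(t \right)} = -15 - 3 t$
$P{\left(R,g \right)} = g$ ($P{\left(R,g \right)} = g + 0 = g$)
$w{\left(H,b \right)} = H b$ ($w{\left(H,b \right)} = b H = H b$)
$h{\left(r,p \right)} = - 3 p$
$- 53 \left(h{\left(2,7 \right)} + 58\right) - 91 = - 53 \left(\left(-3\right) 7 + 58\right) - 91 = - 53 \left(-21 + 58\right) - 91 = \left(-53\right) 37 - 91 = -1961 - 91 = -2052$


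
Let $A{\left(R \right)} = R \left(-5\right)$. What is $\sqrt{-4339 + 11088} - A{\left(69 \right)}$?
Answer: $345 + \sqrt{6749} \approx 427.15$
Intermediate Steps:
$A{\left(R \right)} = - 5 R$
$\sqrt{-4339 + 11088} - A{\left(69 \right)} = \sqrt{-4339 + 11088} - \left(-5\right) 69 = \sqrt{6749} - -345 = \sqrt{6749} + 345 = 345 + \sqrt{6749}$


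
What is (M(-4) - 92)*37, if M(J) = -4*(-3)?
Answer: -2960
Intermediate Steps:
M(J) = 12
(M(-4) - 92)*37 = (12 - 92)*37 = -80*37 = -2960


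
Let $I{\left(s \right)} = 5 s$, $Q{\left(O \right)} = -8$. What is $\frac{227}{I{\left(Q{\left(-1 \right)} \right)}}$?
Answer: $- \frac{227}{40} \approx -5.675$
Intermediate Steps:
$\frac{227}{I{\left(Q{\left(-1 \right)} \right)}} = \frac{227}{5 \left(-8\right)} = \frac{227}{-40} = 227 \left(- \frac{1}{40}\right) = - \frac{227}{40}$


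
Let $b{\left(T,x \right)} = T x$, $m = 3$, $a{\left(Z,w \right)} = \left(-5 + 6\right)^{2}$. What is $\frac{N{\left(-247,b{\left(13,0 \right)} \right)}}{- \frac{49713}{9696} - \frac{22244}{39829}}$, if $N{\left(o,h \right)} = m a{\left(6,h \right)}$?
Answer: $- \frac{386181984}{731898967} \approx -0.52764$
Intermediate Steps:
$a{\left(Z,w \right)} = 1$ ($a{\left(Z,w \right)} = 1^{2} = 1$)
$N{\left(o,h \right)} = 3$ ($N{\left(o,h \right)} = 3 \cdot 1 = 3$)
$\frac{N{\left(-247,b{\left(13,0 \right)} \right)}}{- \frac{49713}{9696} - \frac{22244}{39829}} = \frac{3}{- \frac{49713}{9696} - \frac{22244}{39829}} = \frac{3}{\left(-49713\right) \frac{1}{9696} - \frac{22244}{39829}} = \frac{3}{- \frac{16571}{3232} - \frac{22244}{39829}} = \frac{3}{- \frac{731898967}{128727328}} = 3 \left(- \frac{128727328}{731898967}\right) = - \frac{386181984}{731898967}$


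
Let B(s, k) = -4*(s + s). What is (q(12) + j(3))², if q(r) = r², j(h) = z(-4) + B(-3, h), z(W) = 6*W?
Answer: 20736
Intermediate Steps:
B(s, k) = -8*s
j(h) = 0 (j(h) = 6*(-4) - 8*(-3) = -24 + 24 = 0)
(q(12) + j(3))² = (12² + 0)² = (144 + 0)² = 144² = 20736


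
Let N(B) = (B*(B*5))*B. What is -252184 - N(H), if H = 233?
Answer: -63498869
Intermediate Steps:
N(B) = 5*B³ (N(B) = (B*(5*B))*B = (5*B²)*B = 5*B³)
-252184 - N(H) = -252184 - 5*233³ = -252184 - 5*12649337 = -252184 - 1*63246685 = -252184 - 63246685 = -63498869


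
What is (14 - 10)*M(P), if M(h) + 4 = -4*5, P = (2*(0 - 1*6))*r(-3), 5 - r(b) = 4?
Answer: -96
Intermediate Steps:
r(b) = 1 (r(b) = 5 - 1*4 = 5 - 4 = 1)
P = -12 (P = (2*(0 - 1*6))*1 = (2*(0 - 6))*1 = (2*(-6))*1 = -12*1 = -12)
M(h) = -24 (M(h) = -4 - 4*5 = -4 - 20 = -24)
(14 - 10)*M(P) = (14 - 10)*(-24) = 4*(-24) = -96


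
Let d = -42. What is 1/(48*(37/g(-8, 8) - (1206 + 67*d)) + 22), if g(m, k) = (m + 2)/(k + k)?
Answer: 1/72470 ≈ 1.3799e-5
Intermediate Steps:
g(m, k) = (2 + m)/(2*k) (g(m, k) = (2 + m)/((2*k)) = (2 + m)*(1/(2*k)) = (2 + m)/(2*k))
1/(48*(37/g(-8, 8) - (1206 + 67*d)) + 22) = 1/(48*(37/(((½)*(2 - 8)/8)) - 67/(1/(-42 + 18))) + 22) = 1/(48*(37/(((½)*(⅛)*(-6))) - 67/(1/(-24))) + 22) = 1/(48*(37/(-3/8) - 67/(-1/24)) + 22) = 1/(48*(37*(-8/3) - 67*(-24)) + 22) = 1/(48*(-296/3 + 1608) + 22) = 1/(48*(4528/3) + 22) = 1/(72448 + 22) = 1/72470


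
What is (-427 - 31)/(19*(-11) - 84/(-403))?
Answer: 184574/84143 ≈ 2.1936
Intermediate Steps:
(-427 - 31)/(19*(-11) - 84/(-403)) = -458/(-209 - 84*(-1/403)) = -458/(-209 + 84/403) = -458/(-84143/403) = -458*(-403/84143) = 184574/84143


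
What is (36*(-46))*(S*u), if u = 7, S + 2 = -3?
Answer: 57960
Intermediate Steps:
S = -5 (S = -2 - 3 = -5)
(36*(-46))*(S*u) = (36*(-46))*(-5*7) = -1656*(-35) = 57960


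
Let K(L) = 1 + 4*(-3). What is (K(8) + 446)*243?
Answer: 105705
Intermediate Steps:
K(L) = -11 (K(L) = 1 - 12 = -11)
(K(8) + 446)*243 = (-11 + 446)*243 = 435*243 = 105705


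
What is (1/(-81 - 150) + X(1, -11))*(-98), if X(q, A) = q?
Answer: -3220/33 ≈ -97.576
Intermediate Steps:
(1/(-81 - 150) + X(1, -11))*(-98) = (1/(-81 - 150) + 1)*(-98) = (1/(-231) + 1)*(-98) = (-1/231 + 1)*(-98) = (230/231)*(-98) = -3220/33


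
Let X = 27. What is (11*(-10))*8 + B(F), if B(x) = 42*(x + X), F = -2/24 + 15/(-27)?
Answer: 1363/6 ≈ 227.17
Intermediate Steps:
F = -23/36 (F = -2*1/24 + 15*(-1/27) = -1/12 - 5/9 = -23/36 ≈ -0.63889)
B(x) = 1134 + 42*x (B(x) = 42*(x + 27) = 42*(27 + x) = 1134 + 42*x)
(11*(-10))*8 + B(F) = (11*(-10))*8 + (1134 + 42*(-23/36)) = -110*8 + (1134 - 161/6) = -880 + 6643/6 = 1363/6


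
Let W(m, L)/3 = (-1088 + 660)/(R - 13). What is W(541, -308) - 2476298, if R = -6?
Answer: -47048378/19 ≈ -2.4762e+6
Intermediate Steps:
W(m, L) = 1284/19 (W(m, L) = 3*((-1088 + 660)/(-6 - 13)) = 3*(-428/(-19)) = 3*(-428*(-1/19)) = 3*(428/19) = 1284/19)
W(541, -308) - 2476298 = 1284/19 - 2476298 = -47048378/19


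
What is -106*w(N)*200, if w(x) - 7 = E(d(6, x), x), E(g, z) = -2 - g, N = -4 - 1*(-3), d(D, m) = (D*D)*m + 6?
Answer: -742000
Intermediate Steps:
d(D, m) = 6 + m*D**2 (d(D, m) = D**2*m + 6 = m*D**2 + 6 = 6 + m*D**2)
N = -1 (N = -4 + 3 = -1)
w(x) = -1 - 36*x (w(x) = 7 + (-2 - (6 + x*6**2)) = 7 + (-2 - (6 + x*36)) = 7 + (-2 - (6 + 36*x)) = 7 + (-2 + (-6 - 36*x)) = 7 + (-8 - 36*x) = -1 - 36*x)
-106*w(N)*200 = -106*(-1 - 36*(-1))*200 = -106*(-1 + 36)*200 = -106*35*200 = -3710*200 = -742000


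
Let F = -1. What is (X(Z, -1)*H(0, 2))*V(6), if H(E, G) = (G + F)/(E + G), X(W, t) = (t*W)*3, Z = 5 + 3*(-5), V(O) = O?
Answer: 90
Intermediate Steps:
Z = -10 (Z = 5 - 15 = -10)
X(W, t) = 3*W*t (X(W, t) = (W*t)*3 = 3*W*t)
H(E, G) = (-1 + G)/(E + G) (H(E, G) = (G - 1)/(E + G) = (-1 + G)/(E + G))
(X(Z, -1)*H(0, 2))*V(6) = ((3*(-10)*(-1))*((-1 + 2)/(0 + 2)))*6 = (30*(1/2))*6 = (30*((½)*1))*6 = (30*(½))*6 = 15*6 = 90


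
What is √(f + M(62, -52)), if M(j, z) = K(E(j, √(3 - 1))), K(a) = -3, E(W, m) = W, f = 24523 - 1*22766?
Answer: √1754 ≈ 41.881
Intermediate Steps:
f = 1757 (f = 24523 - 22766 = 1757)
M(j, z) = -3
√(f + M(62, -52)) = √(1757 - 3) = √1754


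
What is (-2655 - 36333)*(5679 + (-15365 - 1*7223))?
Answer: 659248092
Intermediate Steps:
(-2655 - 36333)*(5679 + (-15365 - 1*7223)) = -38988*(5679 + (-15365 - 7223)) = -38988*(5679 - 22588) = -38988*(-16909) = 659248092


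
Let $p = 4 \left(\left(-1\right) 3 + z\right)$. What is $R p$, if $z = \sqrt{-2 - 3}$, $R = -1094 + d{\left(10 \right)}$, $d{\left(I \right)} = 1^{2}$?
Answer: $13116 - 4372 i \sqrt{5} \approx 13116.0 - 9776.1 i$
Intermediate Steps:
$d{\left(I \right)} = 1$
$R = -1093$ ($R = -1094 + 1 = -1093$)
$z = i \sqrt{5}$ ($z = \sqrt{-5} = i \sqrt{5} \approx 2.2361 i$)
$p = -12 + 4 i \sqrt{5}$ ($p = 4 \left(\left(-1\right) 3 + i \sqrt{5}\right) = 4 \left(-3 + i \sqrt{5}\right) = -12 + 4 i \sqrt{5} \approx -12.0 + 8.9443 i$)
$R p = - 1093 \left(-12 + 4 i \sqrt{5}\right) = 13116 - 4372 i \sqrt{5}$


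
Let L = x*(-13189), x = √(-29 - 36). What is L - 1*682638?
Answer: -682638 - 13189*I*√65 ≈ -6.8264e+5 - 1.0633e+5*I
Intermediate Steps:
x = I*√65 (x = √(-65) = I*√65 ≈ 8.0623*I)
L = -13189*I*√65 (L = (I*√65)*(-13189) = -13189*I*√65 ≈ -1.0633e+5*I)
L - 1*682638 = -13189*I*√65 - 1*682638 = -13189*I*√65 - 682638 = -682638 - 13189*I*√65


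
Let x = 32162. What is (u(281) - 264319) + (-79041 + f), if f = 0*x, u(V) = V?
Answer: -343079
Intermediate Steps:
f = 0 (f = 0*32162 = 0)
(u(281) - 264319) + (-79041 + f) = (281 - 264319) + (-79041 + 0) = -264038 - 79041 = -343079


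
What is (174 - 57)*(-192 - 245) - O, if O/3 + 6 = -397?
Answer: -49920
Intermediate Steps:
O = -1209 (O = -18 + 3*(-397) = -18 - 1191 = -1209)
(174 - 57)*(-192 - 245) - O = (174 - 57)*(-192 - 245) - 1*(-1209) = 117*(-437) + 1209 = -51129 + 1209 = -49920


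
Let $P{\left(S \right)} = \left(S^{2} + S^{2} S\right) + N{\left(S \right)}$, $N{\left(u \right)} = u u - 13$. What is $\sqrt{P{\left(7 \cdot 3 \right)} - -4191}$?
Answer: $\sqrt{14321} \approx 119.67$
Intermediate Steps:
$N{\left(u \right)} = -13 + u^{2}$ ($N{\left(u \right)} = u^{2} - 13 = -13 + u^{2}$)
$P{\left(S \right)} = -13 + S^{3} + 2 S^{2}$ ($P{\left(S \right)} = \left(S^{2} + S^{2} S\right) + \left(-13 + S^{2}\right) = \left(S^{2} + S^{3}\right) + \left(-13 + S^{2}\right) = -13 + S^{3} + 2 S^{2}$)
$\sqrt{P{\left(7 \cdot 3 \right)} - -4191} = \sqrt{\left(-13 + \left(7 \cdot 3\right)^{3} + 2 \left(7 \cdot 3\right)^{2}\right) - -4191} = \sqrt{\left(-13 + 21^{3} + 2 \cdot 21^{2}\right) + 4191} = \sqrt{\left(-13 + 9261 + 2 \cdot 441\right) + 4191} = \sqrt{\left(-13 + 9261 + 882\right) + 4191} = \sqrt{10130 + 4191} = \sqrt{14321}$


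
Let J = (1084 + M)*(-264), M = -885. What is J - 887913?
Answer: -940449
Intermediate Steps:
J = -52536 (J = (1084 - 885)*(-264) = 199*(-264) = -52536)
J - 887913 = -52536 - 887913 = -940449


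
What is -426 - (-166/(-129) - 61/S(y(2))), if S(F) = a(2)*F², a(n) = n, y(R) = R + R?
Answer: -1755971/4128 ≈ -425.38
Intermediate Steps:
y(R) = 2*R
S(F) = 2*F²
-426 - (-166/(-129) - 61/S(y(2))) = -426 - (-166/(-129) - 61/(2*(2*2)²)) = -426 - (-166*(-1/129) - 61/(2*4²)) = -426 - (166/129 - 61/(2*16)) = -426 - (166/129 - 61/32) = -426 - 1*(-2557/4128) = -426 + 2557/4128 = -1755971/4128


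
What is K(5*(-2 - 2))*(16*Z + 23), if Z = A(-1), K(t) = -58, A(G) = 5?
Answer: -5974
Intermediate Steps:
Z = 5
K(5*(-2 - 2))*(16*Z + 23) = -58*(16*5 + 23) = -58*(80 + 23) = -58*103 = -5974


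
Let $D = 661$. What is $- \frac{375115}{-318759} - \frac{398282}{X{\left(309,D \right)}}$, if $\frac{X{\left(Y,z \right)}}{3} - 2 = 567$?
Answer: $- \frac{42105216911}{181373871} \approx -232.15$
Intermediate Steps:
$X{\left(Y,z \right)} = 1707$ ($X{\left(Y,z \right)} = 6 + 3 \cdot 567 = 6 + 1701 = 1707$)
$- \frac{375115}{-318759} - \frac{398282}{X{\left(309,D \right)}} = - \frac{375115}{-318759} - \frac{398282}{1707} = \left(-375115\right) \left(- \frac{1}{318759}\right) - \frac{398282}{1707} = \frac{375115}{318759} - \frac{398282}{1707} = - \frac{42105216911}{181373871}$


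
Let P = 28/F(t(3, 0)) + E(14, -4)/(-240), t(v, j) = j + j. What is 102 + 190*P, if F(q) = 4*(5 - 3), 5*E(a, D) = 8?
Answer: 11486/15 ≈ 765.73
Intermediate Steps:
t(v, j) = 2*j
E(a, D) = 8/5 (E(a, D) = (1/5)*8 = 8/5)
F(q) = 8 (F(q) = 4*2 = 8)
P = 262/75 (P = 28/8 + (8/5)/(-240) = 28*(1/8) + (8/5)*(-1/240) = 7/2 - 1/150 = 262/75 ≈ 3.4933)
102 + 190*P = 102 + 190*(262/75) = 102 + 9956/15 = 11486/15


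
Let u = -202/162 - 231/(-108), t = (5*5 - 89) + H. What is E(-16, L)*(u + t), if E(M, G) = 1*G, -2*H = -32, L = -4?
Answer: 15263/81 ≈ 188.43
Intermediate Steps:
H = 16 (H = -1/2*(-32) = 16)
t = -48 (t = (5*5 - 89) + 16 = (25 - 89) + 16 = -64 + 16 = -48)
E(M, G) = G
u = 289/324 (u = -202*1/162 - 231*(-1/108) = -101/81 + 77/36 = 289/324 ≈ 0.89198)
E(-16, L)*(u + t) = -4*(289/324 - 48) = -4*(-15263/324) = 15263/81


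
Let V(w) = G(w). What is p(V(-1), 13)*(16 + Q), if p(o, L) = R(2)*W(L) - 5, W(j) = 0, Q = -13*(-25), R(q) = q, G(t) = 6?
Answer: -1705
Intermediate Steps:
V(w) = 6
Q = 325
p(o, L) = -5 (p(o, L) = 2*0 - 5 = 0 - 5 = -5)
p(V(-1), 13)*(16 + Q) = -5*(16 + 325) = -5*341 = -1705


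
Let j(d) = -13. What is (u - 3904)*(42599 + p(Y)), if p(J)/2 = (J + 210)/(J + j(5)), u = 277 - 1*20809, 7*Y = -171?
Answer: -136332598120/131 ≈ -1.0407e+9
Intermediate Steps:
Y = -171/7 (Y = (1/7)*(-171) = -171/7 ≈ -24.429)
u = -20532 (u = 277 - 20809 = -20532)
p(J) = 2*(210 + J)/(-13 + J) (p(J) = 2*((J + 210)/(J - 13)) = 2*((210 + J)/(-13 + J)) = 2*(210 + J)/(-13 + J))
(u - 3904)*(42599 + p(Y)) = (-20532 - 3904)*(42599 + 2*(210 - 171/7)/(-13 - 171/7)) = -24436*(42599 + 2*(1299/7)/(-262/7)) = -24436*(42599 + 2*(-7/262)*(1299/7)) = -24436*(42599 - 1299/131) = -24436*5579170/131 = -136332598120/131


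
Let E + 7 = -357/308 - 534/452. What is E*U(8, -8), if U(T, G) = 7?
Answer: -325087/4972 ≈ -65.384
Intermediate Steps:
E = -46441/4972 (E = -7 + (-357/308 - 534/452) = -7 + (-357*1/308 - 534*1/452) = -7 + (-51/44 - 267/226) = -7 - 11637/4972 = -46441/4972 ≈ -9.3405)
E*U(8, -8) = -46441/4972*7 = -325087/4972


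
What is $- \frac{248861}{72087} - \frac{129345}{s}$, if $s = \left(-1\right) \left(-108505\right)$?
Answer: $- \frac{7265351164}{1564359987} \approx -4.6443$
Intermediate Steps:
$s = 108505$
$- \frac{248861}{72087} - \frac{129345}{s} = - \frac{248861}{72087} - \frac{129345}{108505} = \left(-248861\right) \frac{1}{72087} - \frac{25869}{21701} = - \frac{248861}{72087} - \frac{25869}{21701} = - \frac{7265351164}{1564359987}$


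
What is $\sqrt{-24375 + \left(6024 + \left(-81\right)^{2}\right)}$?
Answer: $3 i \sqrt{1310} \approx 108.58 i$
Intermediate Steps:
$\sqrt{-24375 + \left(6024 + \left(-81\right)^{2}\right)} = \sqrt{-24375 + \left(6024 + 6561\right)} = \sqrt{-24375 + 12585} = \sqrt{-11790} = 3 i \sqrt{1310}$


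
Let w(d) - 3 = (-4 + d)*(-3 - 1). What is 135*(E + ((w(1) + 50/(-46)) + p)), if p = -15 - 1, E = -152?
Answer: -478440/23 ≈ -20802.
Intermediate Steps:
p = -16
w(d) = 19 - 4*d (w(d) = 3 + (-4 + d)*(-3 - 1) = 3 + (-4 + d)*(-4) = 3 + (16 - 4*d) = 19 - 4*d)
135*(E + ((w(1) + 50/(-46)) + p)) = 135*(-152 + (((19 - 4*1) + 50/(-46)) - 16)) = 135*(-152 + (((19 - 4) + 50*(-1/46)) - 16)) = 135*(-152 + ((15 - 25/23) - 16)) = 135*(-152 + (320/23 - 16)) = 135*(-152 - 48/23) = 135*(-3544/23) = -478440/23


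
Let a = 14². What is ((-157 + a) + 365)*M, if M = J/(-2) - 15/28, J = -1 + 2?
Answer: -2929/7 ≈ -418.43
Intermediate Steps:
J = 1
a = 196
M = -29/28 (M = 1/(-2) - 15/28 = 1*(-½) - 15*1/28 = -½ - 15/28 = -29/28 ≈ -1.0357)
((-157 + a) + 365)*M = ((-157 + 196) + 365)*(-29/28) = (39 + 365)*(-29/28) = 404*(-29/28) = -2929/7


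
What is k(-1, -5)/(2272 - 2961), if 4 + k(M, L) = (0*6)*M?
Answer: 4/689 ≈ 0.0058055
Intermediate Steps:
k(M, L) = -4 (k(M, L) = -4 + (0*6)*M = -4 + 0*M = -4 + 0 = -4)
k(-1, -5)/(2272 - 2961) = -4/(2272 - 2961) = -4/(-689) = -1/689*(-4) = 4/689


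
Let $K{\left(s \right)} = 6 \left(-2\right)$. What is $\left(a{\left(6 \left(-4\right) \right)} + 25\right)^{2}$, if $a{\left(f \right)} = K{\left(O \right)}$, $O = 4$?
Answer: $169$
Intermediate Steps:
$K{\left(s \right)} = -12$
$a{\left(f \right)} = -12$
$\left(a{\left(6 \left(-4\right) \right)} + 25\right)^{2} = \left(-12 + 25\right)^{2} = 13^{2} = 169$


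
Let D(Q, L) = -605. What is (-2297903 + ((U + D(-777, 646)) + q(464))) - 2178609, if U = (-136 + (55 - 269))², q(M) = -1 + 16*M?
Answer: -4347194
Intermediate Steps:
U = 122500 (U = (-136 - 214)² = (-350)² = 122500)
(-2297903 + ((U + D(-777, 646)) + q(464))) - 2178609 = (-2297903 + ((122500 - 605) + (-1 + 16*464))) - 2178609 = (-2297903 + (121895 + (-1 + 7424))) - 2178609 = (-2297903 + (121895 + 7423)) - 2178609 = (-2297903 + 129318) - 2178609 = -2168585 - 2178609 = -4347194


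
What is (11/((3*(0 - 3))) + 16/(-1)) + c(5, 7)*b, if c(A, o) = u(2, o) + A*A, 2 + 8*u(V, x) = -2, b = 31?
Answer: 13361/18 ≈ 742.28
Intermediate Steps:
u(V, x) = -½ (u(V, x) = -¼ + (⅛)*(-2) = -¼ - ¼ = -½)
c(A, o) = -½ + A² (c(A, o) = -½ + A*A = -½ + A²)
(11/((3*(0 - 3))) + 16/(-1)) + c(5, 7)*b = (11/((3*(0 - 3))) + 16/(-1)) + (-½ + 5²)*31 = (11/((3*(-3))) + 16*(-1)) + (-½ + 25)*31 = (11/(-9) - 16) + (49/2)*31 = (11*(-⅑) - 16) + 1519/2 = (-11/9 - 16) + 1519/2 = -155/9 + 1519/2 = 13361/18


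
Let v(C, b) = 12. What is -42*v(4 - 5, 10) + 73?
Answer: -431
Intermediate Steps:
-42*v(4 - 5, 10) + 73 = -42*12 + 73 = -504 + 73 = -431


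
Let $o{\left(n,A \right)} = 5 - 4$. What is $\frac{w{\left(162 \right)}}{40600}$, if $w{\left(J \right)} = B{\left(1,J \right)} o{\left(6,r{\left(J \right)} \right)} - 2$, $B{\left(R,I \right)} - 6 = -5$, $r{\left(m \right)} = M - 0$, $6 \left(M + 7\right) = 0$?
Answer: $- \frac{1}{40600} \approx -2.4631 \cdot 10^{-5}$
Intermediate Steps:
$M = -7$ ($M = -7 + \frac{1}{6} \cdot 0 = -7 + 0 = -7$)
$r{\left(m \right)} = -7$ ($r{\left(m \right)} = -7 - 0 = -7 + 0 = -7$)
$B{\left(R,I \right)} = 1$ ($B{\left(R,I \right)} = 6 - 5 = 1$)
$o{\left(n,A \right)} = 1$
$w{\left(J \right)} = -1$ ($w{\left(J \right)} = 1 \cdot 1 - 2 = 1 - 2 = -1$)
$\frac{w{\left(162 \right)}}{40600} = - \frac{1}{40600}$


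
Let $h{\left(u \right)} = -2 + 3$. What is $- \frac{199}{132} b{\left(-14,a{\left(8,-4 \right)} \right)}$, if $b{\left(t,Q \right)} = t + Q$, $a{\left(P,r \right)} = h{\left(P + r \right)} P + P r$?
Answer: $\frac{3781}{66} \approx 57.288$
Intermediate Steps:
$h{\left(u \right)} = 1$
$a{\left(P,r \right)} = P + P r$ ($a{\left(P,r \right)} = 1 P + P r = P + P r$)
$b{\left(t,Q \right)} = Q + t$
$- \frac{199}{132} b{\left(-14,a{\left(8,-4 \right)} \right)} = - \frac{199}{132} \left(8 \left(1 - 4\right) - 14\right) = \left(-199\right) \frac{1}{132} \left(8 \left(-3\right) - 14\right) = - \frac{199 \left(-24 - 14\right)}{132} = \left(- \frac{199}{132}\right) \left(-38\right) = \frac{3781}{66}$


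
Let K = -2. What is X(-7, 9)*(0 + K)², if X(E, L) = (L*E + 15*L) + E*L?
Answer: 36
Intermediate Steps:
X(E, L) = 15*L + 2*E*L (X(E, L) = (E*L + 15*L) + E*L = (15*L + E*L) + E*L = 15*L + 2*E*L)
X(-7, 9)*(0 + K)² = (9*(15 + 2*(-7)))*(0 - 2)² = (9*(15 - 14))*(-2)² = (9*1)*4 = 9*4 = 36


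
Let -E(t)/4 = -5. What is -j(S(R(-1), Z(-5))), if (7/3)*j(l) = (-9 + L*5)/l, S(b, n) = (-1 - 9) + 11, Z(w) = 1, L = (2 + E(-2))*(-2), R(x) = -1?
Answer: 687/7 ≈ 98.143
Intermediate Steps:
E(t) = 20 (E(t) = -4*(-5) = 20)
L = -44 (L = (2 + 20)*(-2) = 22*(-2) = -44)
S(b, n) = 1 (S(b, n) = -10 + 11 = 1)
j(l) = -687/(7*l) (j(l) = 3*((-9 - 44*5)/l)/7 = 3*((-9 - 220)/l)/7 = 3*(-229/l)/7 = -687/(7*l))
-j(S(R(-1), Z(-5))) = -(-687)/(7*1) = -(-687)/7 = -1*(-687/7) = 687/7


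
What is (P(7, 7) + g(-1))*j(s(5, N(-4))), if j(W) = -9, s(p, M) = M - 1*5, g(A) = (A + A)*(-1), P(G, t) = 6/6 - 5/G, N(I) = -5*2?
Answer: -144/7 ≈ -20.571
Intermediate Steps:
N(I) = -10
P(G, t) = 1 - 5/G (P(G, t) = 6*(⅙) - 5/G = 1 - 5/G)
g(A) = -2*A (g(A) = (2*A)*(-1) = -2*A)
s(p, M) = -5 + M (s(p, M) = M - 5 = -5 + M)
(P(7, 7) + g(-1))*j(s(5, N(-4))) = ((-5 + 7)/7 - 2*(-1))*(-9) = ((⅐)*2 + 2)*(-9) = (2/7 + 2)*(-9) = (16/7)*(-9) = -144/7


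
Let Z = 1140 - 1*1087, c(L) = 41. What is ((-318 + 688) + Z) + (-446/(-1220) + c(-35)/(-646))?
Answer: 41701607/98515 ≈ 423.30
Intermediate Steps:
Z = 53 (Z = 1140 - 1087 = 53)
((-318 + 688) + Z) + (-446/(-1220) + c(-35)/(-646)) = ((-318 + 688) + 53) + (-446/(-1220) + 41/(-646)) = (370 + 53) + (-446*(-1/1220) + 41*(-1/646)) = 423 + (223/610 - 41/646) = 423 + 29762/98515 = 41701607/98515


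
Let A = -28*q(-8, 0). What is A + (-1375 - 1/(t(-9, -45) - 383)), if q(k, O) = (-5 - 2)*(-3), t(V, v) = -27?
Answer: -804829/410 ≈ -1963.0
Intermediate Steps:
q(k, O) = 21 (q(k, O) = -7*(-3) = 21)
A = -588 (A = -28*21 = -588)
A + (-1375 - 1/(t(-9, -45) - 383)) = -588 + (-1375 - 1/(-27 - 383)) = -588 + (-1375 - 1/(-410)) = -588 + (-1375 - 1*(-1/410)) = -588 + (-1375 + 1/410) = -588 - 563749/410 = -804829/410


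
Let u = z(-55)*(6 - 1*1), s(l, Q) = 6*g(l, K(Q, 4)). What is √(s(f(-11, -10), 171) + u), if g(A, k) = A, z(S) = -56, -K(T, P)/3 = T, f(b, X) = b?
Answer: I*√346 ≈ 18.601*I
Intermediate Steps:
K(T, P) = -3*T
s(l, Q) = 6*l
u = -280 (u = -56*(6 - 1*1) = -56*(6 - 1) = -56*5 = -280)
√(s(f(-11, -10), 171) + u) = √(6*(-11) - 280) = √(-66 - 280) = √(-346) = I*√346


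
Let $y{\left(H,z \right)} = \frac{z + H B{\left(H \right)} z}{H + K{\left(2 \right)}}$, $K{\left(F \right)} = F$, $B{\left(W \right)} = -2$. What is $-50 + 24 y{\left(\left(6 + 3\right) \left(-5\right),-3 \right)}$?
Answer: $\frac{4402}{43} \approx 102.37$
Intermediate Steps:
$y{\left(H,z \right)} = \frac{z - 2 H z}{2 + H}$ ($y{\left(H,z \right)} = \frac{z + H \left(-2\right) z}{H + 2} = \frac{z + - 2 H z}{2 + H} = \frac{z - 2 H z}{2 + H}$)
$-50 + 24 y{\left(\left(6 + 3\right) \left(-5\right),-3 \right)} = -50 + 24 \left(- \frac{3 \left(1 - 2 \left(6 + 3\right) \left(-5\right)\right)}{2 + \left(6 + 3\right) \left(-5\right)}\right) = -50 + 24 \left(- \frac{3 \left(1 - 2 \cdot 9 \left(-5\right)\right)}{2 + 9 \left(-5\right)}\right) = -50 + 24 \left(- \frac{3 \left(1 - -90\right)}{2 - 45}\right) = -50 + 24 \left(- \frac{3 \left(1 + 90\right)}{-43}\right) = -50 + 24 \left(\left(-3\right) \left(- \frac{1}{43}\right) 91\right) = -50 + 24 \cdot \frac{273}{43} = -50 + \frac{6552}{43} = \frac{4402}{43}$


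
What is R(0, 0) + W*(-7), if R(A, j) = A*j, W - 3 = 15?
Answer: -126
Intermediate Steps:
W = 18 (W = 3 + 15 = 18)
R(0, 0) + W*(-7) = 0*0 + 18*(-7) = 0 - 126 = -126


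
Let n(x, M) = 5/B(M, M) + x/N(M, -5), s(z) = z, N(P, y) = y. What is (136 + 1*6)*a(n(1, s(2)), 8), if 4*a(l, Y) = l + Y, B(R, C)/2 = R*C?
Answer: 23927/80 ≈ 299.09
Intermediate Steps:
B(R, C) = 2*C*R (B(R, C) = 2*(R*C) = 2*(C*R) = 2*C*R)
n(x, M) = -x/5 + 5/(2*M²) (n(x, M) = 5/((2*M*M)) + x/(-5) = 5/((2*M²)) + x*(-⅕) = 5*(1/(2*M²)) - x/5 = 5/(2*M²) - x/5 = -x/5 + 5/(2*M²))
a(l, Y) = Y/4 + l/4 (a(l, Y) = (l + Y)/4 = (Y + l)/4 = Y/4 + l/4)
(136 + 1*6)*a(n(1, s(2)), 8) = (136 + 1*6)*((¼)*8 + (-⅕*1 + (5/2)/2²)/4) = (136 + 6)*(2 + (-⅕ + (5/2)*(¼))/4) = 142*(2 + (-⅕ + 5/8)/4) = 142*(2 + (¼)*(17/40)) = 142*(2 + 17/160) = 142*(337/160) = 23927/80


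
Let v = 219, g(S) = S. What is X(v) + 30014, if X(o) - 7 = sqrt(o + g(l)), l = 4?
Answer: 30021 + sqrt(223) ≈ 30036.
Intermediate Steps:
X(o) = 7 + sqrt(4 + o) (X(o) = 7 + sqrt(o + 4) = 7 + sqrt(4 + o))
X(v) + 30014 = (7 + sqrt(4 + 219)) + 30014 = (7 + sqrt(223)) + 30014 = 30021 + sqrt(223)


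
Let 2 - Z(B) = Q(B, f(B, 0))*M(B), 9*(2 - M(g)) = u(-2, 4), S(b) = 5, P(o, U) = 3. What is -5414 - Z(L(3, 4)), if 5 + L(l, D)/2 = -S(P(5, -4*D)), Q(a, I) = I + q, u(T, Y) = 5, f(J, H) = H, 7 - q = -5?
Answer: -16196/3 ≈ -5398.7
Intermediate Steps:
q = 12 (q = 7 - 1*(-5) = 7 + 5 = 12)
M(g) = 13/9 (M(g) = 2 - ⅑*5 = 2 - 5/9 = 13/9)
Q(a, I) = 12 + I (Q(a, I) = I + 12 = 12 + I)
L(l, D) = -20 (L(l, D) = -10 + 2*(-1*5) = -10 + 2*(-5) = -10 - 10 = -20)
Z(B) = -46/3 (Z(B) = 2 - (12 + 0)*13/9 = 2 - 12*13/9 = 2 - 1*52/3 = 2 - 52/3 = -46/3)
-5414 - Z(L(3, 4)) = -5414 - 1*(-46/3) = -5414 + 46/3 = -16196/3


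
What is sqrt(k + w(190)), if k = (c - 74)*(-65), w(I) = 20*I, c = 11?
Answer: sqrt(7895) ≈ 88.854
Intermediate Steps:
k = 4095 (k = (11 - 74)*(-65) = -63*(-65) = 4095)
sqrt(k + w(190)) = sqrt(4095 + 20*190) = sqrt(4095 + 3800) = sqrt(7895)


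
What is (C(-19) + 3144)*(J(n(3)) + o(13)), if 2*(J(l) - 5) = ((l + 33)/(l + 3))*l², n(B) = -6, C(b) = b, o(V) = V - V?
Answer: -490625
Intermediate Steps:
o(V) = 0
J(l) = 5 + l²*(33 + l)/(2*(3 + l)) (J(l) = 5 + (((l + 33)/(l + 3))*l²)/2 = 5 + (((33 + l)/(3 + l))*l²)/2 = 5 + (l²*(33 + l)/(3 + l))/2 = 5 + l²*(33 + l)/(2*(3 + l)))
(C(-19) + 3144)*(J(n(3)) + o(13)) = (-19 + 3144)*((30 + (-6)³ + 10*(-6) + 33*(-6)²)/(2*(3 - 6)) + 0) = 3125*((½)*(30 - 216 - 60 + 33*36)/(-3) + 0) = 3125*((½)*(-⅓)*(30 - 216 - 60 + 1188) + 0) = 3125*((½)*(-⅓)*942 + 0) = 3125*(-157 + 0) = 3125*(-157) = -490625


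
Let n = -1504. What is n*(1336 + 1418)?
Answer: -4142016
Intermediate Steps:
n*(1336 + 1418) = -1504*(1336 + 1418) = -1504*2754 = -4142016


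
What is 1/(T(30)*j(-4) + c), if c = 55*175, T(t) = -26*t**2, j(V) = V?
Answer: 1/103225 ≈ 9.6876e-6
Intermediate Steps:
c = 9625
1/(T(30)*j(-4) + c) = 1/(-26*30**2*(-4) + 9625) = 1/(-26*900*(-4) + 9625) = 1/(-23400*(-4) + 9625) = 1/(93600 + 9625) = 1/103225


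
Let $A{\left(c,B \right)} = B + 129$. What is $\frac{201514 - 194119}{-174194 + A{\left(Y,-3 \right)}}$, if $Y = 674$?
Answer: $- \frac{7395}{174068} \approx -0.042483$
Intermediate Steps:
$A{\left(c,B \right)} = 129 + B$
$\frac{201514 - 194119}{-174194 + A{\left(Y,-3 \right)}} = \frac{201514 - 194119}{-174194 + \left(129 - 3\right)} = \frac{7395}{-174194 + 126} = \frac{7395}{-174068} = 7395 \left(- \frac{1}{174068}\right) = - \frac{7395}{174068}$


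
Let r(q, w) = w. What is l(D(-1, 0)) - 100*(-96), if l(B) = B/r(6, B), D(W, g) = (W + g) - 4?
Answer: 9601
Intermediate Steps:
D(W, g) = -4 + W + g
l(B) = 1 (l(B) = B/B = 1)
l(D(-1, 0)) - 100*(-96) = 1 - 100*(-96) = 1 + 9600 = 9601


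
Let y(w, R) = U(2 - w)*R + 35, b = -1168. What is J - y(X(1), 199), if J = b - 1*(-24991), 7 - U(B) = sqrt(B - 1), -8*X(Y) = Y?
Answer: 22395 + 597*sqrt(2)/4 ≈ 22606.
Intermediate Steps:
X(Y) = -Y/8
U(B) = 7 - sqrt(-1 + B) (U(B) = 7 - sqrt(B - 1) = 7 - sqrt(-1 + B))
J = 23823 (J = -1168 - 1*(-24991) = -1168 + 24991 = 23823)
y(w, R) = 35 + R*(7 - sqrt(1 - w)) (y(w, R) = (7 - sqrt(-1 + (2 - w)))*R + 35 = (7 - sqrt(1 - w))*R + 35 = R*(7 - sqrt(1 - w)) + 35 = 35 + R*(7 - sqrt(1 - w)))
J - y(X(1), 199) = 23823 - (35 - 1*199*(-7 + sqrt(1 - (-1)/8))) = 23823 - (35 - 1*199*(-7 + sqrt(1 - 1*(-1/8)))) = 23823 - (35 - 1*199*(-7 + sqrt(1 + 1/8))) = 23823 - (35 - 1*199*(-7 + sqrt(9/8))) = 23823 - (35 - 1*199*(-7 + 3*sqrt(2)/4)) = 23823 - (35 + (1393 - 597*sqrt(2)/4)) = 23823 - (1428 - 597*sqrt(2)/4) = 23823 + (-1428 + 597*sqrt(2)/4) = 22395 + 597*sqrt(2)/4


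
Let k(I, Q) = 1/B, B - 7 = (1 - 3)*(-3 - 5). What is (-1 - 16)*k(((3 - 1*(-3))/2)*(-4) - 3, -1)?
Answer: -17/23 ≈ -0.73913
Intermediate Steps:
B = 23 (B = 7 + (1 - 3)*(-3 - 5) = 7 - 2*(-8) = 7 + 16 = 23)
k(I, Q) = 1/23
(-1 - 16)*k(((3 - 1*(-3))/2)*(-4) - 3, -1) = (-1 - 16)*(1/23) = -17*1/23 = -17/23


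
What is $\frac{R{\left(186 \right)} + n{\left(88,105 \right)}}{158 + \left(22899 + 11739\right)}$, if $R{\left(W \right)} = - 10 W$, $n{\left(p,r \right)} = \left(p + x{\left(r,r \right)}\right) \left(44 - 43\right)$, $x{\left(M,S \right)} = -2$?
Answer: $- \frac{887}{17398} \approx -0.050983$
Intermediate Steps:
$n{\left(p,r \right)} = -2 + p$ ($n{\left(p,r \right)} = \left(p - 2\right) \left(44 - 43\right) = \left(-2 + p\right) 1 = -2 + p$)
$\frac{R{\left(186 \right)} + n{\left(88,105 \right)}}{158 + \left(22899 + 11739\right)} = \frac{\left(-10\right) 186 + \left(-2 + 88\right)}{158 + \left(22899 + 11739\right)} = \frac{-1860 + 86}{158 + 34638} = - \frac{1774}{34796} = \left(-1774\right) \frac{1}{34796} = - \frac{887}{17398}$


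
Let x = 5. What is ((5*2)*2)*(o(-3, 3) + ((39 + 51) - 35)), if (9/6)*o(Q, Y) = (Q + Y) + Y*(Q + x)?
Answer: 1180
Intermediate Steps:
o(Q, Y) = 2*Q/3 + 2*Y/3 + 2*Y*(5 + Q)/3 (o(Q, Y) = 2*((Q + Y) + Y*(Q + 5))/3 = 2*((Q + Y) + Y*(5 + Q))/3 = 2*(Q + Y + Y*(5 + Q))/3 = 2*Q/3 + 2*Y/3 + 2*Y*(5 + Q)/3)
((5*2)*2)*(o(-3, 3) + ((39 + 51) - 35)) = ((5*2)*2)*((4*3 + (2/3)*(-3) + (2/3)*(-3)*3) + ((39 + 51) - 35)) = (10*2)*((12 - 2 - 6) + (90 - 35)) = 20*(4 + 55) = 20*59 = 1180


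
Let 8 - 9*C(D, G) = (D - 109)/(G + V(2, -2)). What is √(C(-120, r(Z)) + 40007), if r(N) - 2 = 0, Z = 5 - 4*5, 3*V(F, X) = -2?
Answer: √1440971/6 ≈ 200.07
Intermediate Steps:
V(F, X) = -⅔ (V(F, X) = (⅓)*(-2) = -⅔)
Z = -15 (Z = 5 - 20 = -15)
r(N) = 2 (r(N) = 2 + 0 = 2)
C(D, G) = 8/9 - (-109 + D)/(9*(-⅔ + G)) (C(D, G) = 8/9 - (D - 109)/(9*(G - ⅔)) = 8/9 - (-109 + D)/(9*(-⅔ + G)))
√(C(-120, r(Z)) + 40007) = √((311 - 3*(-120) + 24*2)/(9*(-2 + 3*2)) + 40007) = √((311 + 360 + 48)/(9*(-2 + 6)) + 40007) = √((⅑)*719/4 + 40007) = √((⅑)*(¼)*719 + 40007) = √(719/36 + 40007) = √(1440971/36) = √1440971/6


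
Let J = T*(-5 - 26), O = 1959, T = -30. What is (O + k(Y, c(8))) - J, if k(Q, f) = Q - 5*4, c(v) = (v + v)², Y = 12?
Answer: 1021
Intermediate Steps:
c(v) = 4*v² (c(v) = (2*v)² = 4*v²)
k(Q, f) = -20 + Q (k(Q, f) = Q - 20 = -20 + Q)
J = 930 (J = -30*(-5 - 26) = -30*(-31) = 930)
(O + k(Y, c(8))) - J = (1959 + (-20 + 12)) - 1*930 = (1959 - 8) - 930 = 1951 - 930 = 1021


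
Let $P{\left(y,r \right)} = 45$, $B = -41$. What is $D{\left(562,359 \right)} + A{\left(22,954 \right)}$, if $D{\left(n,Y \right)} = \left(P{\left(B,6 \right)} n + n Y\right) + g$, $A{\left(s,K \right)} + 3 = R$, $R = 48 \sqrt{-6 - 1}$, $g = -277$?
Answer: $226768 + 48 i \sqrt{7} \approx 2.2677 \cdot 10^{5} + 127.0 i$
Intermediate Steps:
$R = 48 i \sqrt{7}$ ($R = 48 \sqrt{-7} = 48 i \sqrt{7} \approx 127.0 i$)
$A{\left(s,K \right)} = -3 + 48 i \sqrt{7}$
$D{\left(n,Y \right)} = -277 + 45 n + Y n$ ($D{\left(n,Y \right)} = \left(45 n + n Y\right) - 277 = \left(45 n + Y n\right) - 277 = -277 + 45 n + Y n$)
$D{\left(562,359 \right)} + A{\left(22,954 \right)} = \left(-277 + 45 \cdot 562 + 359 \cdot 562\right) - \left(3 - 48 i \sqrt{7}\right) = \left(-277 + 25290 + 201758\right) - \left(3 - 48 i \sqrt{7}\right) = 226771 - \left(3 - 48 i \sqrt{7}\right) = 226768 + 48 i \sqrt{7}$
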